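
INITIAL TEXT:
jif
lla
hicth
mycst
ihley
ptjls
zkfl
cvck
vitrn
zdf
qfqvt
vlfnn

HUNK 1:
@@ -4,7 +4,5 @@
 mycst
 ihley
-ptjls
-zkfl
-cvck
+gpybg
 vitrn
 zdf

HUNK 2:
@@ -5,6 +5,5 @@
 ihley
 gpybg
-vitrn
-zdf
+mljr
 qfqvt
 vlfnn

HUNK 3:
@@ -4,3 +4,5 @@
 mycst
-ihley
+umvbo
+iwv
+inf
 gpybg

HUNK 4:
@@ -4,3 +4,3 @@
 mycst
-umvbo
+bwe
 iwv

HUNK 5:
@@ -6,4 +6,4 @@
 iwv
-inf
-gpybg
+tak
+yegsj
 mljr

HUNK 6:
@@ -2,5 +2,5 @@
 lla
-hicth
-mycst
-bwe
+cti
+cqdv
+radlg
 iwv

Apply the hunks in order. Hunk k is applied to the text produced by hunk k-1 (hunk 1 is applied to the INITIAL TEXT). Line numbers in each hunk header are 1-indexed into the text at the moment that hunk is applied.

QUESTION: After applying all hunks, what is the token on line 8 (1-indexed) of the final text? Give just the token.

Hunk 1: at line 4 remove [ptjls,zkfl,cvck] add [gpybg] -> 10 lines: jif lla hicth mycst ihley gpybg vitrn zdf qfqvt vlfnn
Hunk 2: at line 5 remove [vitrn,zdf] add [mljr] -> 9 lines: jif lla hicth mycst ihley gpybg mljr qfqvt vlfnn
Hunk 3: at line 4 remove [ihley] add [umvbo,iwv,inf] -> 11 lines: jif lla hicth mycst umvbo iwv inf gpybg mljr qfqvt vlfnn
Hunk 4: at line 4 remove [umvbo] add [bwe] -> 11 lines: jif lla hicth mycst bwe iwv inf gpybg mljr qfqvt vlfnn
Hunk 5: at line 6 remove [inf,gpybg] add [tak,yegsj] -> 11 lines: jif lla hicth mycst bwe iwv tak yegsj mljr qfqvt vlfnn
Hunk 6: at line 2 remove [hicth,mycst,bwe] add [cti,cqdv,radlg] -> 11 lines: jif lla cti cqdv radlg iwv tak yegsj mljr qfqvt vlfnn
Final line 8: yegsj

Answer: yegsj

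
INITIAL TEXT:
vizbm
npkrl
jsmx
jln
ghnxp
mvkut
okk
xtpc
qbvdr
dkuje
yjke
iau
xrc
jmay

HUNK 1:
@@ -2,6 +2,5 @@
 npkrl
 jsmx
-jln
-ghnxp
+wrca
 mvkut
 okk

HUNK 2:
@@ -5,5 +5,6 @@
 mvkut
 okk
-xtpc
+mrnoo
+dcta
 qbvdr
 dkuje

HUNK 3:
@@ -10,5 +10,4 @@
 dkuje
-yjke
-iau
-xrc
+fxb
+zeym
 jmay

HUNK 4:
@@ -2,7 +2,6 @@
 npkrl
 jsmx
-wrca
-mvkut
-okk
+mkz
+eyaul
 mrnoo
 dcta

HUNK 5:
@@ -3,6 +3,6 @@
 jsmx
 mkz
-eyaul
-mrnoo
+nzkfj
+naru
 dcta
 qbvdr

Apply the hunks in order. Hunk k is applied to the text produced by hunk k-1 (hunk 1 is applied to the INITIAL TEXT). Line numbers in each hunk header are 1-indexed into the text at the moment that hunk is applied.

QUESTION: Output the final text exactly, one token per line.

Hunk 1: at line 2 remove [jln,ghnxp] add [wrca] -> 13 lines: vizbm npkrl jsmx wrca mvkut okk xtpc qbvdr dkuje yjke iau xrc jmay
Hunk 2: at line 5 remove [xtpc] add [mrnoo,dcta] -> 14 lines: vizbm npkrl jsmx wrca mvkut okk mrnoo dcta qbvdr dkuje yjke iau xrc jmay
Hunk 3: at line 10 remove [yjke,iau,xrc] add [fxb,zeym] -> 13 lines: vizbm npkrl jsmx wrca mvkut okk mrnoo dcta qbvdr dkuje fxb zeym jmay
Hunk 4: at line 2 remove [wrca,mvkut,okk] add [mkz,eyaul] -> 12 lines: vizbm npkrl jsmx mkz eyaul mrnoo dcta qbvdr dkuje fxb zeym jmay
Hunk 5: at line 3 remove [eyaul,mrnoo] add [nzkfj,naru] -> 12 lines: vizbm npkrl jsmx mkz nzkfj naru dcta qbvdr dkuje fxb zeym jmay

Answer: vizbm
npkrl
jsmx
mkz
nzkfj
naru
dcta
qbvdr
dkuje
fxb
zeym
jmay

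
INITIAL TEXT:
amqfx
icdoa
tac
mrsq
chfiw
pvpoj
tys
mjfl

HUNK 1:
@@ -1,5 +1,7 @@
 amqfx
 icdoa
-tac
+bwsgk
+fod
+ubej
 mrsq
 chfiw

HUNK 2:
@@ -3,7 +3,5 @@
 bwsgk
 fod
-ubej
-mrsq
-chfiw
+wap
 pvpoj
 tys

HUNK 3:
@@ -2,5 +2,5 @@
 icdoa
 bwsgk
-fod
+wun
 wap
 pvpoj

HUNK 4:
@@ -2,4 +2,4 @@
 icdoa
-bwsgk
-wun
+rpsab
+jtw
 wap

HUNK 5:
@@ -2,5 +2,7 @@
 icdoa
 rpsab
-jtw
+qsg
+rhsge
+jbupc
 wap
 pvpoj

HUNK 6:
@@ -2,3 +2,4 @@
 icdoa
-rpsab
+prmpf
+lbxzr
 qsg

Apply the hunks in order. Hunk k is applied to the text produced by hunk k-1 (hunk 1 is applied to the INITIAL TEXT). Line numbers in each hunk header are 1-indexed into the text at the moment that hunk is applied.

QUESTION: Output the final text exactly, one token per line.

Answer: amqfx
icdoa
prmpf
lbxzr
qsg
rhsge
jbupc
wap
pvpoj
tys
mjfl

Derivation:
Hunk 1: at line 1 remove [tac] add [bwsgk,fod,ubej] -> 10 lines: amqfx icdoa bwsgk fod ubej mrsq chfiw pvpoj tys mjfl
Hunk 2: at line 3 remove [ubej,mrsq,chfiw] add [wap] -> 8 lines: amqfx icdoa bwsgk fod wap pvpoj tys mjfl
Hunk 3: at line 2 remove [fod] add [wun] -> 8 lines: amqfx icdoa bwsgk wun wap pvpoj tys mjfl
Hunk 4: at line 2 remove [bwsgk,wun] add [rpsab,jtw] -> 8 lines: amqfx icdoa rpsab jtw wap pvpoj tys mjfl
Hunk 5: at line 2 remove [jtw] add [qsg,rhsge,jbupc] -> 10 lines: amqfx icdoa rpsab qsg rhsge jbupc wap pvpoj tys mjfl
Hunk 6: at line 2 remove [rpsab] add [prmpf,lbxzr] -> 11 lines: amqfx icdoa prmpf lbxzr qsg rhsge jbupc wap pvpoj tys mjfl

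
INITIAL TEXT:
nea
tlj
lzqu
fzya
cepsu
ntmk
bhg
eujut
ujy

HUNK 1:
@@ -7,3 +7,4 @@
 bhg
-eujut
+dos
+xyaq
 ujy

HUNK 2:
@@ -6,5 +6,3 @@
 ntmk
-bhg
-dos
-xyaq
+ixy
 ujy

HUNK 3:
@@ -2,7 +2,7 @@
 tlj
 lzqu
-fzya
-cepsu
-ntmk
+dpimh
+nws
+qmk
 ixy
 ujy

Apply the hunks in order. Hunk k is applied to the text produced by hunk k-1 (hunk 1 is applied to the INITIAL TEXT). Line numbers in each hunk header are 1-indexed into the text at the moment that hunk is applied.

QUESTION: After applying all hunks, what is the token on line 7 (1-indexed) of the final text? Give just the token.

Hunk 1: at line 7 remove [eujut] add [dos,xyaq] -> 10 lines: nea tlj lzqu fzya cepsu ntmk bhg dos xyaq ujy
Hunk 2: at line 6 remove [bhg,dos,xyaq] add [ixy] -> 8 lines: nea tlj lzqu fzya cepsu ntmk ixy ujy
Hunk 3: at line 2 remove [fzya,cepsu,ntmk] add [dpimh,nws,qmk] -> 8 lines: nea tlj lzqu dpimh nws qmk ixy ujy
Final line 7: ixy

Answer: ixy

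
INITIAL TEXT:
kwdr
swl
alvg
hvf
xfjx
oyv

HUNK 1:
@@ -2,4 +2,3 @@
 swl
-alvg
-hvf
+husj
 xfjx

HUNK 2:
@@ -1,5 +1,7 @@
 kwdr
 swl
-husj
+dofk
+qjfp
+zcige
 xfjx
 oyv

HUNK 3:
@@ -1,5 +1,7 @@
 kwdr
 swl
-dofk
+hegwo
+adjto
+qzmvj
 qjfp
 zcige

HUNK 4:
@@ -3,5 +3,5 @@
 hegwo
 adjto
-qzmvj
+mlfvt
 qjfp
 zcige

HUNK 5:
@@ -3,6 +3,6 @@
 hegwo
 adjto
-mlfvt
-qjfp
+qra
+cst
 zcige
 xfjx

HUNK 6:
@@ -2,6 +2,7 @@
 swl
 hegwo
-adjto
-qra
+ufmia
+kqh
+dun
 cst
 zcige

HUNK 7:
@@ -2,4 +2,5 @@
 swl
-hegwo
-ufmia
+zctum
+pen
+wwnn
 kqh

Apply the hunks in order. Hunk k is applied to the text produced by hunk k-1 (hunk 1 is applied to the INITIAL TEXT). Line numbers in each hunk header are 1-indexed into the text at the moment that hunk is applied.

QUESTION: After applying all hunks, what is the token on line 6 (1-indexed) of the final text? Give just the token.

Answer: kqh

Derivation:
Hunk 1: at line 2 remove [alvg,hvf] add [husj] -> 5 lines: kwdr swl husj xfjx oyv
Hunk 2: at line 1 remove [husj] add [dofk,qjfp,zcige] -> 7 lines: kwdr swl dofk qjfp zcige xfjx oyv
Hunk 3: at line 1 remove [dofk] add [hegwo,adjto,qzmvj] -> 9 lines: kwdr swl hegwo adjto qzmvj qjfp zcige xfjx oyv
Hunk 4: at line 3 remove [qzmvj] add [mlfvt] -> 9 lines: kwdr swl hegwo adjto mlfvt qjfp zcige xfjx oyv
Hunk 5: at line 3 remove [mlfvt,qjfp] add [qra,cst] -> 9 lines: kwdr swl hegwo adjto qra cst zcige xfjx oyv
Hunk 6: at line 2 remove [adjto,qra] add [ufmia,kqh,dun] -> 10 lines: kwdr swl hegwo ufmia kqh dun cst zcige xfjx oyv
Hunk 7: at line 2 remove [hegwo,ufmia] add [zctum,pen,wwnn] -> 11 lines: kwdr swl zctum pen wwnn kqh dun cst zcige xfjx oyv
Final line 6: kqh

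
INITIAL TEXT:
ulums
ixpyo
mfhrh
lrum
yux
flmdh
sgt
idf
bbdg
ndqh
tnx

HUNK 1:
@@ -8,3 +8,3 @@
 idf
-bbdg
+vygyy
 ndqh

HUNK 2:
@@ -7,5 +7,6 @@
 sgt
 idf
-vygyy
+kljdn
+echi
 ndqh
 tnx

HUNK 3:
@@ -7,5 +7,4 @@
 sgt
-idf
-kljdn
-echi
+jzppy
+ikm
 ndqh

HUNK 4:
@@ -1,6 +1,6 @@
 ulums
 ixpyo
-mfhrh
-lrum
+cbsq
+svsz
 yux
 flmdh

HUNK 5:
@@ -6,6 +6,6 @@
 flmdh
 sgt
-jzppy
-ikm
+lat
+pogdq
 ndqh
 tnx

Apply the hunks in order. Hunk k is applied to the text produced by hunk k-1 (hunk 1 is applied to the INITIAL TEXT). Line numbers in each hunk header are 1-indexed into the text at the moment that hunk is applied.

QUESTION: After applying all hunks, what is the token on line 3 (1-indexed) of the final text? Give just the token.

Hunk 1: at line 8 remove [bbdg] add [vygyy] -> 11 lines: ulums ixpyo mfhrh lrum yux flmdh sgt idf vygyy ndqh tnx
Hunk 2: at line 7 remove [vygyy] add [kljdn,echi] -> 12 lines: ulums ixpyo mfhrh lrum yux flmdh sgt idf kljdn echi ndqh tnx
Hunk 3: at line 7 remove [idf,kljdn,echi] add [jzppy,ikm] -> 11 lines: ulums ixpyo mfhrh lrum yux flmdh sgt jzppy ikm ndqh tnx
Hunk 4: at line 1 remove [mfhrh,lrum] add [cbsq,svsz] -> 11 lines: ulums ixpyo cbsq svsz yux flmdh sgt jzppy ikm ndqh tnx
Hunk 5: at line 6 remove [jzppy,ikm] add [lat,pogdq] -> 11 lines: ulums ixpyo cbsq svsz yux flmdh sgt lat pogdq ndqh tnx
Final line 3: cbsq

Answer: cbsq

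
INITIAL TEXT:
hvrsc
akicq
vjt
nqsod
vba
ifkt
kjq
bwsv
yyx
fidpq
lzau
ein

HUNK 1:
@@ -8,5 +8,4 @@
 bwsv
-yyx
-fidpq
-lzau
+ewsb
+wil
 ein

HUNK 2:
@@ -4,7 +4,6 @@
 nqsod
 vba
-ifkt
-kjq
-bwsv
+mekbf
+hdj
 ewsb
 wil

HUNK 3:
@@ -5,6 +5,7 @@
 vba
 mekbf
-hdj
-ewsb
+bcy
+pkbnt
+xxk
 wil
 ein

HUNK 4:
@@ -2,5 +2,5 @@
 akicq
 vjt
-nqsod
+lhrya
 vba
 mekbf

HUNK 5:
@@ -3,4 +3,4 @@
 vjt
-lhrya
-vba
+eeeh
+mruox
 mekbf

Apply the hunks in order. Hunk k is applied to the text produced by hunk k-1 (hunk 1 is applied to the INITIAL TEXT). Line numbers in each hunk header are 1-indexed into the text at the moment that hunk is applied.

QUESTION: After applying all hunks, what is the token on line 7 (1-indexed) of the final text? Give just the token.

Hunk 1: at line 8 remove [yyx,fidpq,lzau] add [ewsb,wil] -> 11 lines: hvrsc akicq vjt nqsod vba ifkt kjq bwsv ewsb wil ein
Hunk 2: at line 4 remove [ifkt,kjq,bwsv] add [mekbf,hdj] -> 10 lines: hvrsc akicq vjt nqsod vba mekbf hdj ewsb wil ein
Hunk 3: at line 5 remove [hdj,ewsb] add [bcy,pkbnt,xxk] -> 11 lines: hvrsc akicq vjt nqsod vba mekbf bcy pkbnt xxk wil ein
Hunk 4: at line 2 remove [nqsod] add [lhrya] -> 11 lines: hvrsc akicq vjt lhrya vba mekbf bcy pkbnt xxk wil ein
Hunk 5: at line 3 remove [lhrya,vba] add [eeeh,mruox] -> 11 lines: hvrsc akicq vjt eeeh mruox mekbf bcy pkbnt xxk wil ein
Final line 7: bcy

Answer: bcy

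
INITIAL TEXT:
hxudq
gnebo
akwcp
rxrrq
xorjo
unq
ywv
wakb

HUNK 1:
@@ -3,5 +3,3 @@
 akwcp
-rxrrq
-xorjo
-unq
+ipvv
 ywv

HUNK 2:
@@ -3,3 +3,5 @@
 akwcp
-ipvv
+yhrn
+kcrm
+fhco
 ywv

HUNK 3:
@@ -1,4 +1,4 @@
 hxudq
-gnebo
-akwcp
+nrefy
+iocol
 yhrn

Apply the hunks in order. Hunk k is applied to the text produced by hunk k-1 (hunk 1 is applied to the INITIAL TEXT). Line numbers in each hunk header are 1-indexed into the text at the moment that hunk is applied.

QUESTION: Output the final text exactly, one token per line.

Answer: hxudq
nrefy
iocol
yhrn
kcrm
fhco
ywv
wakb

Derivation:
Hunk 1: at line 3 remove [rxrrq,xorjo,unq] add [ipvv] -> 6 lines: hxudq gnebo akwcp ipvv ywv wakb
Hunk 2: at line 3 remove [ipvv] add [yhrn,kcrm,fhco] -> 8 lines: hxudq gnebo akwcp yhrn kcrm fhco ywv wakb
Hunk 3: at line 1 remove [gnebo,akwcp] add [nrefy,iocol] -> 8 lines: hxudq nrefy iocol yhrn kcrm fhco ywv wakb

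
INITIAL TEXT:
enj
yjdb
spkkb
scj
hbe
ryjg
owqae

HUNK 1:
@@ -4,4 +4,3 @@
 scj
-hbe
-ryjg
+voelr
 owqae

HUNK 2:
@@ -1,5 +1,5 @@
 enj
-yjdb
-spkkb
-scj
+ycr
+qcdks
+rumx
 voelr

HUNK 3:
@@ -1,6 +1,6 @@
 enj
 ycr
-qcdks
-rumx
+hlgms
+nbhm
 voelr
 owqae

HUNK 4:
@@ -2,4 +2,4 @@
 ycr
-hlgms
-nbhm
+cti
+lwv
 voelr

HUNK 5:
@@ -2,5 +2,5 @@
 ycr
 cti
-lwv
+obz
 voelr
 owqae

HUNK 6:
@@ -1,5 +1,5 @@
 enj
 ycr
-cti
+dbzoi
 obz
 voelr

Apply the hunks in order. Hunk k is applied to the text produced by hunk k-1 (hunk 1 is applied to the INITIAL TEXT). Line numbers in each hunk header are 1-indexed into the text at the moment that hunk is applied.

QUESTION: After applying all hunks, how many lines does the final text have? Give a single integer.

Answer: 6

Derivation:
Hunk 1: at line 4 remove [hbe,ryjg] add [voelr] -> 6 lines: enj yjdb spkkb scj voelr owqae
Hunk 2: at line 1 remove [yjdb,spkkb,scj] add [ycr,qcdks,rumx] -> 6 lines: enj ycr qcdks rumx voelr owqae
Hunk 3: at line 1 remove [qcdks,rumx] add [hlgms,nbhm] -> 6 lines: enj ycr hlgms nbhm voelr owqae
Hunk 4: at line 2 remove [hlgms,nbhm] add [cti,lwv] -> 6 lines: enj ycr cti lwv voelr owqae
Hunk 5: at line 2 remove [lwv] add [obz] -> 6 lines: enj ycr cti obz voelr owqae
Hunk 6: at line 1 remove [cti] add [dbzoi] -> 6 lines: enj ycr dbzoi obz voelr owqae
Final line count: 6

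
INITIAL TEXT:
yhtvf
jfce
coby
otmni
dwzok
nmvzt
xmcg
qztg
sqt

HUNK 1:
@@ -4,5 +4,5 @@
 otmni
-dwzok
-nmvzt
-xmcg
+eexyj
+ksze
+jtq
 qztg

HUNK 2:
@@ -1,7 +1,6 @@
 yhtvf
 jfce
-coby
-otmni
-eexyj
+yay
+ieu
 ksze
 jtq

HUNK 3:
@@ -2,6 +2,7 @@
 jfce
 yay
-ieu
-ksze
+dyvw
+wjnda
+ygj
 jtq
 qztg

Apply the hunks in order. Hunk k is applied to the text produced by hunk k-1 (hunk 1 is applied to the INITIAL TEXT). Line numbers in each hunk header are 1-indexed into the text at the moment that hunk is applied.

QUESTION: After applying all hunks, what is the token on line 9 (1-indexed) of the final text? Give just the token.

Answer: sqt

Derivation:
Hunk 1: at line 4 remove [dwzok,nmvzt,xmcg] add [eexyj,ksze,jtq] -> 9 lines: yhtvf jfce coby otmni eexyj ksze jtq qztg sqt
Hunk 2: at line 1 remove [coby,otmni,eexyj] add [yay,ieu] -> 8 lines: yhtvf jfce yay ieu ksze jtq qztg sqt
Hunk 3: at line 2 remove [ieu,ksze] add [dyvw,wjnda,ygj] -> 9 lines: yhtvf jfce yay dyvw wjnda ygj jtq qztg sqt
Final line 9: sqt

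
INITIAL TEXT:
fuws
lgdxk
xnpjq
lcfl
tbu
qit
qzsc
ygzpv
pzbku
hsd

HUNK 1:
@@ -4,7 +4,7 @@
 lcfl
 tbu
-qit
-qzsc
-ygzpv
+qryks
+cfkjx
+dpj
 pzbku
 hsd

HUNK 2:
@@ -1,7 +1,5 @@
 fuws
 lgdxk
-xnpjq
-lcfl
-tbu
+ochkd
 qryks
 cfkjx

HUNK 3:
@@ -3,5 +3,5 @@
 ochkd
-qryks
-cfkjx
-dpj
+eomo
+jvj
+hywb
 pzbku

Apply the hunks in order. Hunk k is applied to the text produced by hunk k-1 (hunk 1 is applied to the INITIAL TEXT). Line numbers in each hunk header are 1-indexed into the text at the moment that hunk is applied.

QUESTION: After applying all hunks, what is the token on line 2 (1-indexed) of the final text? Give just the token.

Answer: lgdxk

Derivation:
Hunk 1: at line 4 remove [qit,qzsc,ygzpv] add [qryks,cfkjx,dpj] -> 10 lines: fuws lgdxk xnpjq lcfl tbu qryks cfkjx dpj pzbku hsd
Hunk 2: at line 1 remove [xnpjq,lcfl,tbu] add [ochkd] -> 8 lines: fuws lgdxk ochkd qryks cfkjx dpj pzbku hsd
Hunk 3: at line 3 remove [qryks,cfkjx,dpj] add [eomo,jvj,hywb] -> 8 lines: fuws lgdxk ochkd eomo jvj hywb pzbku hsd
Final line 2: lgdxk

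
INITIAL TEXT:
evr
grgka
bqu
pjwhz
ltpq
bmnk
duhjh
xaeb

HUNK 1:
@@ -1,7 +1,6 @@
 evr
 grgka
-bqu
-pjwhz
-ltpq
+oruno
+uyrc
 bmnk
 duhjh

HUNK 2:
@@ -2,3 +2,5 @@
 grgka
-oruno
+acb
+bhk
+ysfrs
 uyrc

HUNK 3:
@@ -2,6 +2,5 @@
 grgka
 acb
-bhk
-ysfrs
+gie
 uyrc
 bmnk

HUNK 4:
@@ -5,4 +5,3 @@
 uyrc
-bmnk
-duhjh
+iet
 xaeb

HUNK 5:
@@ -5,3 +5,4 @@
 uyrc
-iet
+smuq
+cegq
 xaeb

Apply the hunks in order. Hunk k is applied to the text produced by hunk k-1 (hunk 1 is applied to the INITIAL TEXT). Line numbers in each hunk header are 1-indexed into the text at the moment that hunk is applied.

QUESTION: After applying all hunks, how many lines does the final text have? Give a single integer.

Answer: 8

Derivation:
Hunk 1: at line 1 remove [bqu,pjwhz,ltpq] add [oruno,uyrc] -> 7 lines: evr grgka oruno uyrc bmnk duhjh xaeb
Hunk 2: at line 2 remove [oruno] add [acb,bhk,ysfrs] -> 9 lines: evr grgka acb bhk ysfrs uyrc bmnk duhjh xaeb
Hunk 3: at line 2 remove [bhk,ysfrs] add [gie] -> 8 lines: evr grgka acb gie uyrc bmnk duhjh xaeb
Hunk 4: at line 5 remove [bmnk,duhjh] add [iet] -> 7 lines: evr grgka acb gie uyrc iet xaeb
Hunk 5: at line 5 remove [iet] add [smuq,cegq] -> 8 lines: evr grgka acb gie uyrc smuq cegq xaeb
Final line count: 8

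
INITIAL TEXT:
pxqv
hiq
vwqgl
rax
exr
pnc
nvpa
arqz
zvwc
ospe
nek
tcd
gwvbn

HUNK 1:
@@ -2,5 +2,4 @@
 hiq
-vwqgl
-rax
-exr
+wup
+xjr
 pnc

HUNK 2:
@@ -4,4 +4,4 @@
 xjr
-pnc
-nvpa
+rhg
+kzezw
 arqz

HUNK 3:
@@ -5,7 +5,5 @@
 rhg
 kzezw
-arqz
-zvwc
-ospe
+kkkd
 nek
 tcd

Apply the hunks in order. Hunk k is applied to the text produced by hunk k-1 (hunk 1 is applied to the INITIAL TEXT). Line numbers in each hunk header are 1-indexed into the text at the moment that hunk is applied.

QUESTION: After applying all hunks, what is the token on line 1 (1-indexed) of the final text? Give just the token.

Answer: pxqv

Derivation:
Hunk 1: at line 2 remove [vwqgl,rax,exr] add [wup,xjr] -> 12 lines: pxqv hiq wup xjr pnc nvpa arqz zvwc ospe nek tcd gwvbn
Hunk 2: at line 4 remove [pnc,nvpa] add [rhg,kzezw] -> 12 lines: pxqv hiq wup xjr rhg kzezw arqz zvwc ospe nek tcd gwvbn
Hunk 3: at line 5 remove [arqz,zvwc,ospe] add [kkkd] -> 10 lines: pxqv hiq wup xjr rhg kzezw kkkd nek tcd gwvbn
Final line 1: pxqv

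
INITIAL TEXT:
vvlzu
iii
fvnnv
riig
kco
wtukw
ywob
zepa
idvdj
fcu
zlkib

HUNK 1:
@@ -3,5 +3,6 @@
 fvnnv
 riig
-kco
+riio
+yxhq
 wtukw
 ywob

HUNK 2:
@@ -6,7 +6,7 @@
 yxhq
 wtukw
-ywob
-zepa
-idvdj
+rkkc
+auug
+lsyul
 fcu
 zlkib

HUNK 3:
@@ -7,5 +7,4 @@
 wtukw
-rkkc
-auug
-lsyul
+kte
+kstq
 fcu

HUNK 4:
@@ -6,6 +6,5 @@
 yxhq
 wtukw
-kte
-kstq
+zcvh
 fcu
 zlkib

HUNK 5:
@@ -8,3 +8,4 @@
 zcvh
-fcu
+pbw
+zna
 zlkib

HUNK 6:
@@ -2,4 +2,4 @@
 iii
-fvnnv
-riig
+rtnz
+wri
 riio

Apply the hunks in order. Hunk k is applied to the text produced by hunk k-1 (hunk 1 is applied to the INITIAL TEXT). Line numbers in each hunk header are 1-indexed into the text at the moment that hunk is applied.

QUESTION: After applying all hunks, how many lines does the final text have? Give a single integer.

Answer: 11

Derivation:
Hunk 1: at line 3 remove [kco] add [riio,yxhq] -> 12 lines: vvlzu iii fvnnv riig riio yxhq wtukw ywob zepa idvdj fcu zlkib
Hunk 2: at line 6 remove [ywob,zepa,idvdj] add [rkkc,auug,lsyul] -> 12 lines: vvlzu iii fvnnv riig riio yxhq wtukw rkkc auug lsyul fcu zlkib
Hunk 3: at line 7 remove [rkkc,auug,lsyul] add [kte,kstq] -> 11 lines: vvlzu iii fvnnv riig riio yxhq wtukw kte kstq fcu zlkib
Hunk 4: at line 6 remove [kte,kstq] add [zcvh] -> 10 lines: vvlzu iii fvnnv riig riio yxhq wtukw zcvh fcu zlkib
Hunk 5: at line 8 remove [fcu] add [pbw,zna] -> 11 lines: vvlzu iii fvnnv riig riio yxhq wtukw zcvh pbw zna zlkib
Hunk 6: at line 2 remove [fvnnv,riig] add [rtnz,wri] -> 11 lines: vvlzu iii rtnz wri riio yxhq wtukw zcvh pbw zna zlkib
Final line count: 11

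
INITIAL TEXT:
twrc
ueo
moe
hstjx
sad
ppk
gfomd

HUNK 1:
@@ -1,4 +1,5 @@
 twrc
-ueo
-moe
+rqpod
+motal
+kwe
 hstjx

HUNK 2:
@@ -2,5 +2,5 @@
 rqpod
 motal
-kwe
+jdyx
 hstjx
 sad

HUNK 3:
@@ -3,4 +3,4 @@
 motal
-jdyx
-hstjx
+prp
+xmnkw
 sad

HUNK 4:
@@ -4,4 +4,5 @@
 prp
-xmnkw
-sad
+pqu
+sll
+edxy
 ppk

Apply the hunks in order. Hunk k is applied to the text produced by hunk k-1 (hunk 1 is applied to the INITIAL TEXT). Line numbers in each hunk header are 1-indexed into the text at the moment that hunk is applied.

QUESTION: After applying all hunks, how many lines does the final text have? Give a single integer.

Hunk 1: at line 1 remove [ueo,moe] add [rqpod,motal,kwe] -> 8 lines: twrc rqpod motal kwe hstjx sad ppk gfomd
Hunk 2: at line 2 remove [kwe] add [jdyx] -> 8 lines: twrc rqpod motal jdyx hstjx sad ppk gfomd
Hunk 3: at line 3 remove [jdyx,hstjx] add [prp,xmnkw] -> 8 lines: twrc rqpod motal prp xmnkw sad ppk gfomd
Hunk 4: at line 4 remove [xmnkw,sad] add [pqu,sll,edxy] -> 9 lines: twrc rqpod motal prp pqu sll edxy ppk gfomd
Final line count: 9

Answer: 9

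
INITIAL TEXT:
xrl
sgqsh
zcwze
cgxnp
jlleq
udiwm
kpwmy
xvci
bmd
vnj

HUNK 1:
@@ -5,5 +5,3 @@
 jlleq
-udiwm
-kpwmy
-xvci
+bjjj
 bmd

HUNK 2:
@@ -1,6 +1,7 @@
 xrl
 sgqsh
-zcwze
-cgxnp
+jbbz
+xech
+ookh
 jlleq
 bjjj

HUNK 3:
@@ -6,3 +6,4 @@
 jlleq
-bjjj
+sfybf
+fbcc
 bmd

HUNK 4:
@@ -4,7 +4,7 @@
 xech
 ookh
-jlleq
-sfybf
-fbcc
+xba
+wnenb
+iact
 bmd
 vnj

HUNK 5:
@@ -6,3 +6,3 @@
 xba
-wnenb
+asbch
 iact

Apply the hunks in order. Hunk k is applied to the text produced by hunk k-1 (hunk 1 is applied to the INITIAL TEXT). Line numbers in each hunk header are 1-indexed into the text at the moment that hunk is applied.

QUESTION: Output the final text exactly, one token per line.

Hunk 1: at line 5 remove [udiwm,kpwmy,xvci] add [bjjj] -> 8 lines: xrl sgqsh zcwze cgxnp jlleq bjjj bmd vnj
Hunk 2: at line 1 remove [zcwze,cgxnp] add [jbbz,xech,ookh] -> 9 lines: xrl sgqsh jbbz xech ookh jlleq bjjj bmd vnj
Hunk 3: at line 6 remove [bjjj] add [sfybf,fbcc] -> 10 lines: xrl sgqsh jbbz xech ookh jlleq sfybf fbcc bmd vnj
Hunk 4: at line 4 remove [jlleq,sfybf,fbcc] add [xba,wnenb,iact] -> 10 lines: xrl sgqsh jbbz xech ookh xba wnenb iact bmd vnj
Hunk 5: at line 6 remove [wnenb] add [asbch] -> 10 lines: xrl sgqsh jbbz xech ookh xba asbch iact bmd vnj

Answer: xrl
sgqsh
jbbz
xech
ookh
xba
asbch
iact
bmd
vnj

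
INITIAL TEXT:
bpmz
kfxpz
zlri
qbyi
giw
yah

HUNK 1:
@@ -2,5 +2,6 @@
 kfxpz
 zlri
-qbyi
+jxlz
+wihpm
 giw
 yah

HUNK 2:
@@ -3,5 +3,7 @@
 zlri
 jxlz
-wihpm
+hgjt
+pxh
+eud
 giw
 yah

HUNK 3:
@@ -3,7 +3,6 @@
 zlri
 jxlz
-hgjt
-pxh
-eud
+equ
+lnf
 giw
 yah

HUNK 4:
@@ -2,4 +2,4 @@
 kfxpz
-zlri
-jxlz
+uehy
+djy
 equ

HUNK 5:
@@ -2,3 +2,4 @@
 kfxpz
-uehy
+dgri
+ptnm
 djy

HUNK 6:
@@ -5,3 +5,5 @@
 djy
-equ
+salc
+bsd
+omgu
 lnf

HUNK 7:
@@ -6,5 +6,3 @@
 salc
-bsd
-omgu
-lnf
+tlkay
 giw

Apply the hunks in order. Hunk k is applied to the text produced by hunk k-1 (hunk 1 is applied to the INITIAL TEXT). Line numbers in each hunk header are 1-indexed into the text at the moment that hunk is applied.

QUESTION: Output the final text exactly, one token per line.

Answer: bpmz
kfxpz
dgri
ptnm
djy
salc
tlkay
giw
yah

Derivation:
Hunk 1: at line 2 remove [qbyi] add [jxlz,wihpm] -> 7 lines: bpmz kfxpz zlri jxlz wihpm giw yah
Hunk 2: at line 3 remove [wihpm] add [hgjt,pxh,eud] -> 9 lines: bpmz kfxpz zlri jxlz hgjt pxh eud giw yah
Hunk 3: at line 3 remove [hgjt,pxh,eud] add [equ,lnf] -> 8 lines: bpmz kfxpz zlri jxlz equ lnf giw yah
Hunk 4: at line 2 remove [zlri,jxlz] add [uehy,djy] -> 8 lines: bpmz kfxpz uehy djy equ lnf giw yah
Hunk 5: at line 2 remove [uehy] add [dgri,ptnm] -> 9 lines: bpmz kfxpz dgri ptnm djy equ lnf giw yah
Hunk 6: at line 5 remove [equ] add [salc,bsd,omgu] -> 11 lines: bpmz kfxpz dgri ptnm djy salc bsd omgu lnf giw yah
Hunk 7: at line 6 remove [bsd,omgu,lnf] add [tlkay] -> 9 lines: bpmz kfxpz dgri ptnm djy salc tlkay giw yah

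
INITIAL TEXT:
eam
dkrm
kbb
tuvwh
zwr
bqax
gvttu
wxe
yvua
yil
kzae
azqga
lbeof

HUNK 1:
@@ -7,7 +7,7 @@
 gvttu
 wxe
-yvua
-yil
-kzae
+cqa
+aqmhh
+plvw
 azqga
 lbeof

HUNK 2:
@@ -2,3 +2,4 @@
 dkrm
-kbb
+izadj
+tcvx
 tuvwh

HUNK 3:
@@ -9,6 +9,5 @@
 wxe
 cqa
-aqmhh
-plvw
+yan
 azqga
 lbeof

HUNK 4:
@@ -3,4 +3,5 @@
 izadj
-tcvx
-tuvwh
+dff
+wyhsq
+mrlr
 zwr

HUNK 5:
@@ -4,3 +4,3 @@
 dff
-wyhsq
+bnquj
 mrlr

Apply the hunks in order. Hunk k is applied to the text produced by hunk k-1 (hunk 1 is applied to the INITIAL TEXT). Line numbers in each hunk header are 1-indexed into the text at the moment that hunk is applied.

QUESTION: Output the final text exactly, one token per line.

Answer: eam
dkrm
izadj
dff
bnquj
mrlr
zwr
bqax
gvttu
wxe
cqa
yan
azqga
lbeof

Derivation:
Hunk 1: at line 7 remove [yvua,yil,kzae] add [cqa,aqmhh,plvw] -> 13 lines: eam dkrm kbb tuvwh zwr bqax gvttu wxe cqa aqmhh plvw azqga lbeof
Hunk 2: at line 2 remove [kbb] add [izadj,tcvx] -> 14 lines: eam dkrm izadj tcvx tuvwh zwr bqax gvttu wxe cqa aqmhh plvw azqga lbeof
Hunk 3: at line 9 remove [aqmhh,plvw] add [yan] -> 13 lines: eam dkrm izadj tcvx tuvwh zwr bqax gvttu wxe cqa yan azqga lbeof
Hunk 4: at line 3 remove [tcvx,tuvwh] add [dff,wyhsq,mrlr] -> 14 lines: eam dkrm izadj dff wyhsq mrlr zwr bqax gvttu wxe cqa yan azqga lbeof
Hunk 5: at line 4 remove [wyhsq] add [bnquj] -> 14 lines: eam dkrm izadj dff bnquj mrlr zwr bqax gvttu wxe cqa yan azqga lbeof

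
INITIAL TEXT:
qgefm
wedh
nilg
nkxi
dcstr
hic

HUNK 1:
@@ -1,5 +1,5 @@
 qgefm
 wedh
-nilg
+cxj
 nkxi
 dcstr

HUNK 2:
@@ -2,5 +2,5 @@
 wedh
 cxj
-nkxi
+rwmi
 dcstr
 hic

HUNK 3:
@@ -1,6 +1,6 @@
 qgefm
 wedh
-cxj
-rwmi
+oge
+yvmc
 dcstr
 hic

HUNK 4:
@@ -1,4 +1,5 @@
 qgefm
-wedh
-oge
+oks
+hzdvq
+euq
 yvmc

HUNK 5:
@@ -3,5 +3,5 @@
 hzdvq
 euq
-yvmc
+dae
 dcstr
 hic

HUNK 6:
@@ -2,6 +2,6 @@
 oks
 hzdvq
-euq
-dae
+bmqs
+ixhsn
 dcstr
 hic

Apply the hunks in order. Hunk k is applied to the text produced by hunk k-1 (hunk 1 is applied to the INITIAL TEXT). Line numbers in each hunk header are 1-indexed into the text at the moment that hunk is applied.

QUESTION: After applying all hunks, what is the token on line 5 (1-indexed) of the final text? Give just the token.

Hunk 1: at line 1 remove [nilg] add [cxj] -> 6 lines: qgefm wedh cxj nkxi dcstr hic
Hunk 2: at line 2 remove [nkxi] add [rwmi] -> 6 lines: qgefm wedh cxj rwmi dcstr hic
Hunk 3: at line 1 remove [cxj,rwmi] add [oge,yvmc] -> 6 lines: qgefm wedh oge yvmc dcstr hic
Hunk 4: at line 1 remove [wedh,oge] add [oks,hzdvq,euq] -> 7 lines: qgefm oks hzdvq euq yvmc dcstr hic
Hunk 5: at line 3 remove [yvmc] add [dae] -> 7 lines: qgefm oks hzdvq euq dae dcstr hic
Hunk 6: at line 2 remove [euq,dae] add [bmqs,ixhsn] -> 7 lines: qgefm oks hzdvq bmqs ixhsn dcstr hic
Final line 5: ixhsn

Answer: ixhsn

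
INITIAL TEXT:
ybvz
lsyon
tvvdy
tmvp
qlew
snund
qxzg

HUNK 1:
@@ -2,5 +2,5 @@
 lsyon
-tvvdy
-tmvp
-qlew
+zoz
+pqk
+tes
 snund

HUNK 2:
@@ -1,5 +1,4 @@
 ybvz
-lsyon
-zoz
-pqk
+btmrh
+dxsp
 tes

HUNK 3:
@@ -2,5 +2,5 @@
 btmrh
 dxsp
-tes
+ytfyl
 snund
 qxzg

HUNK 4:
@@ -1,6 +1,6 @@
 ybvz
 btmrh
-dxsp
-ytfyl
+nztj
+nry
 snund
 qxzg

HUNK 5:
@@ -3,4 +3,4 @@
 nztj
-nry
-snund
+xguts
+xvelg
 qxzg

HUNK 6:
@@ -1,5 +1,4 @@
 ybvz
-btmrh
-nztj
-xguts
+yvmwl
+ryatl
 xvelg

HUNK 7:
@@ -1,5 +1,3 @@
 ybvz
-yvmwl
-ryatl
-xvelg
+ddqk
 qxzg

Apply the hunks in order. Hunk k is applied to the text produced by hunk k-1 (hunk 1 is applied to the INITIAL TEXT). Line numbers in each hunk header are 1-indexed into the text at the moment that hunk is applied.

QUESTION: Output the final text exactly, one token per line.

Hunk 1: at line 2 remove [tvvdy,tmvp,qlew] add [zoz,pqk,tes] -> 7 lines: ybvz lsyon zoz pqk tes snund qxzg
Hunk 2: at line 1 remove [lsyon,zoz,pqk] add [btmrh,dxsp] -> 6 lines: ybvz btmrh dxsp tes snund qxzg
Hunk 3: at line 2 remove [tes] add [ytfyl] -> 6 lines: ybvz btmrh dxsp ytfyl snund qxzg
Hunk 4: at line 1 remove [dxsp,ytfyl] add [nztj,nry] -> 6 lines: ybvz btmrh nztj nry snund qxzg
Hunk 5: at line 3 remove [nry,snund] add [xguts,xvelg] -> 6 lines: ybvz btmrh nztj xguts xvelg qxzg
Hunk 6: at line 1 remove [btmrh,nztj,xguts] add [yvmwl,ryatl] -> 5 lines: ybvz yvmwl ryatl xvelg qxzg
Hunk 7: at line 1 remove [yvmwl,ryatl,xvelg] add [ddqk] -> 3 lines: ybvz ddqk qxzg

Answer: ybvz
ddqk
qxzg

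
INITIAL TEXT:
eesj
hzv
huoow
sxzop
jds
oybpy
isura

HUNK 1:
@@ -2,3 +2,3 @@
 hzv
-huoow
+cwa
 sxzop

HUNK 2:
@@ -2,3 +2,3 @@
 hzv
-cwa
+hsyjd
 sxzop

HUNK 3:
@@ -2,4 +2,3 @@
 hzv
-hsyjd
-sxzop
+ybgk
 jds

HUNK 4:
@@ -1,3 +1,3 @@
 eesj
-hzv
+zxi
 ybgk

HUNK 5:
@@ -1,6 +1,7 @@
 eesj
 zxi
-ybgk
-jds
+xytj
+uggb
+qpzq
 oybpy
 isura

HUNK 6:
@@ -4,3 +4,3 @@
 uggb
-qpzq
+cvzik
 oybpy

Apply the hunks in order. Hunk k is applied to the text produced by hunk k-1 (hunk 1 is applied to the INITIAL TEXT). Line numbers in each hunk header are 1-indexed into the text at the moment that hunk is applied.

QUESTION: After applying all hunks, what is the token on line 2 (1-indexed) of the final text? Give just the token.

Answer: zxi

Derivation:
Hunk 1: at line 2 remove [huoow] add [cwa] -> 7 lines: eesj hzv cwa sxzop jds oybpy isura
Hunk 2: at line 2 remove [cwa] add [hsyjd] -> 7 lines: eesj hzv hsyjd sxzop jds oybpy isura
Hunk 3: at line 2 remove [hsyjd,sxzop] add [ybgk] -> 6 lines: eesj hzv ybgk jds oybpy isura
Hunk 4: at line 1 remove [hzv] add [zxi] -> 6 lines: eesj zxi ybgk jds oybpy isura
Hunk 5: at line 1 remove [ybgk,jds] add [xytj,uggb,qpzq] -> 7 lines: eesj zxi xytj uggb qpzq oybpy isura
Hunk 6: at line 4 remove [qpzq] add [cvzik] -> 7 lines: eesj zxi xytj uggb cvzik oybpy isura
Final line 2: zxi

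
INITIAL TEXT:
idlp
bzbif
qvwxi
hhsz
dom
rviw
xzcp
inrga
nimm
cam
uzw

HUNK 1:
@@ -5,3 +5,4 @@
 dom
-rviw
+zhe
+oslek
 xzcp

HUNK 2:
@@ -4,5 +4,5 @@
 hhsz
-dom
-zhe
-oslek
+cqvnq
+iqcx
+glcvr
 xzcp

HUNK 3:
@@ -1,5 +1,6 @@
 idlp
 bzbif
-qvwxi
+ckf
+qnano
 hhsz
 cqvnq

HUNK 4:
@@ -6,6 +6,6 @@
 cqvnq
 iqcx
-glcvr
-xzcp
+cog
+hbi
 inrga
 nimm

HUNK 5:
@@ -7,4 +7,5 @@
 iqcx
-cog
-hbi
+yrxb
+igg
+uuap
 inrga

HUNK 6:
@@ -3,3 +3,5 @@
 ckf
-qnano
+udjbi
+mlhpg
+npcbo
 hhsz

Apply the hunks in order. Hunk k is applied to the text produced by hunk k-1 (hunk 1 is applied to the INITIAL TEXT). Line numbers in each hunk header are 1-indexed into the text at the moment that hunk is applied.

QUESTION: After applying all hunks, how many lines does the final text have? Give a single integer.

Answer: 16

Derivation:
Hunk 1: at line 5 remove [rviw] add [zhe,oslek] -> 12 lines: idlp bzbif qvwxi hhsz dom zhe oslek xzcp inrga nimm cam uzw
Hunk 2: at line 4 remove [dom,zhe,oslek] add [cqvnq,iqcx,glcvr] -> 12 lines: idlp bzbif qvwxi hhsz cqvnq iqcx glcvr xzcp inrga nimm cam uzw
Hunk 3: at line 1 remove [qvwxi] add [ckf,qnano] -> 13 lines: idlp bzbif ckf qnano hhsz cqvnq iqcx glcvr xzcp inrga nimm cam uzw
Hunk 4: at line 6 remove [glcvr,xzcp] add [cog,hbi] -> 13 lines: idlp bzbif ckf qnano hhsz cqvnq iqcx cog hbi inrga nimm cam uzw
Hunk 5: at line 7 remove [cog,hbi] add [yrxb,igg,uuap] -> 14 lines: idlp bzbif ckf qnano hhsz cqvnq iqcx yrxb igg uuap inrga nimm cam uzw
Hunk 6: at line 3 remove [qnano] add [udjbi,mlhpg,npcbo] -> 16 lines: idlp bzbif ckf udjbi mlhpg npcbo hhsz cqvnq iqcx yrxb igg uuap inrga nimm cam uzw
Final line count: 16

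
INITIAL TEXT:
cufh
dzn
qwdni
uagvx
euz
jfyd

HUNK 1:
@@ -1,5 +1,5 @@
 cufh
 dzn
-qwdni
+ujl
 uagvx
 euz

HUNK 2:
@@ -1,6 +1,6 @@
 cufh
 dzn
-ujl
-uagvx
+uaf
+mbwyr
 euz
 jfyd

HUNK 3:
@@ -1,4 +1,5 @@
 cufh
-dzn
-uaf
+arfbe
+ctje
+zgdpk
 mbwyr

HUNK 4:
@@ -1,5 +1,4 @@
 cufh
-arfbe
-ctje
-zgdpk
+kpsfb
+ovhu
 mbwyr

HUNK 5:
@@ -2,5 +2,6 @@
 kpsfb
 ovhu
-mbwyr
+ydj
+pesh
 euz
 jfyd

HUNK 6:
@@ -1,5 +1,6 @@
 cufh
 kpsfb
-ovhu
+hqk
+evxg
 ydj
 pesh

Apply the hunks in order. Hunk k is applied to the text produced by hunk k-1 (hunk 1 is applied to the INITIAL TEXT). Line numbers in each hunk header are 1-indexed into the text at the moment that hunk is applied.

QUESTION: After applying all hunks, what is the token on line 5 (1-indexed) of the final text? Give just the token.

Answer: ydj

Derivation:
Hunk 1: at line 1 remove [qwdni] add [ujl] -> 6 lines: cufh dzn ujl uagvx euz jfyd
Hunk 2: at line 1 remove [ujl,uagvx] add [uaf,mbwyr] -> 6 lines: cufh dzn uaf mbwyr euz jfyd
Hunk 3: at line 1 remove [dzn,uaf] add [arfbe,ctje,zgdpk] -> 7 lines: cufh arfbe ctje zgdpk mbwyr euz jfyd
Hunk 4: at line 1 remove [arfbe,ctje,zgdpk] add [kpsfb,ovhu] -> 6 lines: cufh kpsfb ovhu mbwyr euz jfyd
Hunk 5: at line 2 remove [mbwyr] add [ydj,pesh] -> 7 lines: cufh kpsfb ovhu ydj pesh euz jfyd
Hunk 6: at line 1 remove [ovhu] add [hqk,evxg] -> 8 lines: cufh kpsfb hqk evxg ydj pesh euz jfyd
Final line 5: ydj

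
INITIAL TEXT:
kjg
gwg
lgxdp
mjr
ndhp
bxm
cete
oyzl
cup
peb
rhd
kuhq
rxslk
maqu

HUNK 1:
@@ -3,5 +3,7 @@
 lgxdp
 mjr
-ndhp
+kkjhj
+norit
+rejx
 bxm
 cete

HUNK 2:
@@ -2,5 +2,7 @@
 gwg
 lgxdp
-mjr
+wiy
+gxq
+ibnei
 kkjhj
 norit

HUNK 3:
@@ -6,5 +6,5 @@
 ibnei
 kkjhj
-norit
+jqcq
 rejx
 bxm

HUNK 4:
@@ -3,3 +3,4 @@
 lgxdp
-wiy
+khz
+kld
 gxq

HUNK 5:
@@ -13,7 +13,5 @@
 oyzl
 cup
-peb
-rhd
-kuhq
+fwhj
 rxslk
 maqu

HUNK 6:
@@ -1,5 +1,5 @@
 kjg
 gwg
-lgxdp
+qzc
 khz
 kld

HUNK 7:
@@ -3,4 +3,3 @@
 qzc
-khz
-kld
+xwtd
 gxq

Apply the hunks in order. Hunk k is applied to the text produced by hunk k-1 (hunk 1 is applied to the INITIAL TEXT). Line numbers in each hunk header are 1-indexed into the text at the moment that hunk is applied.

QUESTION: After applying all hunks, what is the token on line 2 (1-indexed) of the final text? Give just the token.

Answer: gwg

Derivation:
Hunk 1: at line 3 remove [ndhp] add [kkjhj,norit,rejx] -> 16 lines: kjg gwg lgxdp mjr kkjhj norit rejx bxm cete oyzl cup peb rhd kuhq rxslk maqu
Hunk 2: at line 2 remove [mjr] add [wiy,gxq,ibnei] -> 18 lines: kjg gwg lgxdp wiy gxq ibnei kkjhj norit rejx bxm cete oyzl cup peb rhd kuhq rxslk maqu
Hunk 3: at line 6 remove [norit] add [jqcq] -> 18 lines: kjg gwg lgxdp wiy gxq ibnei kkjhj jqcq rejx bxm cete oyzl cup peb rhd kuhq rxslk maqu
Hunk 4: at line 3 remove [wiy] add [khz,kld] -> 19 lines: kjg gwg lgxdp khz kld gxq ibnei kkjhj jqcq rejx bxm cete oyzl cup peb rhd kuhq rxslk maqu
Hunk 5: at line 13 remove [peb,rhd,kuhq] add [fwhj] -> 17 lines: kjg gwg lgxdp khz kld gxq ibnei kkjhj jqcq rejx bxm cete oyzl cup fwhj rxslk maqu
Hunk 6: at line 1 remove [lgxdp] add [qzc] -> 17 lines: kjg gwg qzc khz kld gxq ibnei kkjhj jqcq rejx bxm cete oyzl cup fwhj rxslk maqu
Hunk 7: at line 3 remove [khz,kld] add [xwtd] -> 16 lines: kjg gwg qzc xwtd gxq ibnei kkjhj jqcq rejx bxm cete oyzl cup fwhj rxslk maqu
Final line 2: gwg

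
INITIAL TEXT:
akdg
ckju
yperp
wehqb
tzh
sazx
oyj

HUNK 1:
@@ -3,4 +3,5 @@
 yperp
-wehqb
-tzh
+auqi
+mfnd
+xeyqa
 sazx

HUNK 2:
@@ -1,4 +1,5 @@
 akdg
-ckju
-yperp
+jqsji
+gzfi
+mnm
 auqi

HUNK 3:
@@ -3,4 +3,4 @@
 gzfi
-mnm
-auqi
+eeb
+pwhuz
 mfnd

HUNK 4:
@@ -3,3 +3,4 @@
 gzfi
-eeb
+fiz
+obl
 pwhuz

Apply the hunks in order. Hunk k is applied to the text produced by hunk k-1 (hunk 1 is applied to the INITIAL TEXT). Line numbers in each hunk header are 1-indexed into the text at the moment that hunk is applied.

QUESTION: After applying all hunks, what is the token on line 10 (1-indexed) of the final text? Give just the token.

Answer: oyj

Derivation:
Hunk 1: at line 3 remove [wehqb,tzh] add [auqi,mfnd,xeyqa] -> 8 lines: akdg ckju yperp auqi mfnd xeyqa sazx oyj
Hunk 2: at line 1 remove [ckju,yperp] add [jqsji,gzfi,mnm] -> 9 lines: akdg jqsji gzfi mnm auqi mfnd xeyqa sazx oyj
Hunk 3: at line 3 remove [mnm,auqi] add [eeb,pwhuz] -> 9 lines: akdg jqsji gzfi eeb pwhuz mfnd xeyqa sazx oyj
Hunk 4: at line 3 remove [eeb] add [fiz,obl] -> 10 lines: akdg jqsji gzfi fiz obl pwhuz mfnd xeyqa sazx oyj
Final line 10: oyj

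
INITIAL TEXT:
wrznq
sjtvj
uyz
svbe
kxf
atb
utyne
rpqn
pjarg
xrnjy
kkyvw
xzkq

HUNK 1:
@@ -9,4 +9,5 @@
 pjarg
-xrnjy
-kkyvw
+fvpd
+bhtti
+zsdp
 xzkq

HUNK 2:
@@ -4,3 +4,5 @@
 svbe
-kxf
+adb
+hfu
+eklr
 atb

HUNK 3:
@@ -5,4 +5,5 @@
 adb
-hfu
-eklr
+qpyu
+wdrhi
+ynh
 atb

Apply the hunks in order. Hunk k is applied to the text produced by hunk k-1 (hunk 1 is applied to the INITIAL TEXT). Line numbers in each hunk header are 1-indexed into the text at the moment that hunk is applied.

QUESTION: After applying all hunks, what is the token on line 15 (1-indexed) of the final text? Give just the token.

Answer: zsdp

Derivation:
Hunk 1: at line 9 remove [xrnjy,kkyvw] add [fvpd,bhtti,zsdp] -> 13 lines: wrznq sjtvj uyz svbe kxf atb utyne rpqn pjarg fvpd bhtti zsdp xzkq
Hunk 2: at line 4 remove [kxf] add [adb,hfu,eklr] -> 15 lines: wrznq sjtvj uyz svbe adb hfu eklr atb utyne rpqn pjarg fvpd bhtti zsdp xzkq
Hunk 3: at line 5 remove [hfu,eklr] add [qpyu,wdrhi,ynh] -> 16 lines: wrznq sjtvj uyz svbe adb qpyu wdrhi ynh atb utyne rpqn pjarg fvpd bhtti zsdp xzkq
Final line 15: zsdp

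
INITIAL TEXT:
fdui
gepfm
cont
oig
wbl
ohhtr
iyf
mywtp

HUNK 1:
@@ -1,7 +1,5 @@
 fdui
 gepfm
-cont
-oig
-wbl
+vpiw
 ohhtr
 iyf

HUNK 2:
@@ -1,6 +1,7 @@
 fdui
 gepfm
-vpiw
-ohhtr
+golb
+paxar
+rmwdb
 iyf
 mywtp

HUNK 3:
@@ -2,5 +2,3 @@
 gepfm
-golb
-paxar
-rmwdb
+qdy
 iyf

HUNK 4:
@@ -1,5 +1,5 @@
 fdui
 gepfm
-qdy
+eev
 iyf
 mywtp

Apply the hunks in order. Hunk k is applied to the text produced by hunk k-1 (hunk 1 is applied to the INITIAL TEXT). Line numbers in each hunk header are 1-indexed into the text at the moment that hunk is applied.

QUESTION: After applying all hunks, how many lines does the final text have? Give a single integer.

Answer: 5

Derivation:
Hunk 1: at line 1 remove [cont,oig,wbl] add [vpiw] -> 6 lines: fdui gepfm vpiw ohhtr iyf mywtp
Hunk 2: at line 1 remove [vpiw,ohhtr] add [golb,paxar,rmwdb] -> 7 lines: fdui gepfm golb paxar rmwdb iyf mywtp
Hunk 3: at line 2 remove [golb,paxar,rmwdb] add [qdy] -> 5 lines: fdui gepfm qdy iyf mywtp
Hunk 4: at line 1 remove [qdy] add [eev] -> 5 lines: fdui gepfm eev iyf mywtp
Final line count: 5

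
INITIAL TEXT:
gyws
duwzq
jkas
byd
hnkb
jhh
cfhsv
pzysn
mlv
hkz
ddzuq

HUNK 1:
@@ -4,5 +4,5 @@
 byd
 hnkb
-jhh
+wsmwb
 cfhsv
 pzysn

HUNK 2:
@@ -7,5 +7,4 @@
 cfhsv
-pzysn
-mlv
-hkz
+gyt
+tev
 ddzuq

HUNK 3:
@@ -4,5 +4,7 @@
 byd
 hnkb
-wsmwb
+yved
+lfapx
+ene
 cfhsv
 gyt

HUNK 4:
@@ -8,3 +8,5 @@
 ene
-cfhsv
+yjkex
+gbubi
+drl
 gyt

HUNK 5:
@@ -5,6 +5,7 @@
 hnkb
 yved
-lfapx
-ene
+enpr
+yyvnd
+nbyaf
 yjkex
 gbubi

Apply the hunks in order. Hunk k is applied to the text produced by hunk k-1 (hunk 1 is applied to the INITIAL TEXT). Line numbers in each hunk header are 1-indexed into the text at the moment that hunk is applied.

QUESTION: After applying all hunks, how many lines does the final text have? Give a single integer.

Answer: 15

Derivation:
Hunk 1: at line 4 remove [jhh] add [wsmwb] -> 11 lines: gyws duwzq jkas byd hnkb wsmwb cfhsv pzysn mlv hkz ddzuq
Hunk 2: at line 7 remove [pzysn,mlv,hkz] add [gyt,tev] -> 10 lines: gyws duwzq jkas byd hnkb wsmwb cfhsv gyt tev ddzuq
Hunk 3: at line 4 remove [wsmwb] add [yved,lfapx,ene] -> 12 lines: gyws duwzq jkas byd hnkb yved lfapx ene cfhsv gyt tev ddzuq
Hunk 4: at line 8 remove [cfhsv] add [yjkex,gbubi,drl] -> 14 lines: gyws duwzq jkas byd hnkb yved lfapx ene yjkex gbubi drl gyt tev ddzuq
Hunk 5: at line 5 remove [lfapx,ene] add [enpr,yyvnd,nbyaf] -> 15 lines: gyws duwzq jkas byd hnkb yved enpr yyvnd nbyaf yjkex gbubi drl gyt tev ddzuq
Final line count: 15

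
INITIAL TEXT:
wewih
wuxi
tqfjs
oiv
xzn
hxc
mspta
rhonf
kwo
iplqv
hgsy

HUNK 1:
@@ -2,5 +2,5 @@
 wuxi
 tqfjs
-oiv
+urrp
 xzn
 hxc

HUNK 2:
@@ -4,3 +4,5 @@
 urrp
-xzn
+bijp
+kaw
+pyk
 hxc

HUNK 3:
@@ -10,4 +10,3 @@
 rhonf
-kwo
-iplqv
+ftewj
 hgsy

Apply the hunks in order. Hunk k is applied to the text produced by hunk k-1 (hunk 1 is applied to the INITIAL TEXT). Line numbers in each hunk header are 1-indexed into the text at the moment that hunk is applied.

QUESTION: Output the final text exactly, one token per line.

Answer: wewih
wuxi
tqfjs
urrp
bijp
kaw
pyk
hxc
mspta
rhonf
ftewj
hgsy

Derivation:
Hunk 1: at line 2 remove [oiv] add [urrp] -> 11 lines: wewih wuxi tqfjs urrp xzn hxc mspta rhonf kwo iplqv hgsy
Hunk 2: at line 4 remove [xzn] add [bijp,kaw,pyk] -> 13 lines: wewih wuxi tqfjs urrp bijp kaw pyk hxc mspta rhonf kwo iplqv hgsy
Hunk 3: at line 10 remove [kwo,iplqv] add [ftewj] -> 12 lines: wewih wuxi tqfjs urrp bijp kaw pyk hxc mspta rhonf ftewj hgsy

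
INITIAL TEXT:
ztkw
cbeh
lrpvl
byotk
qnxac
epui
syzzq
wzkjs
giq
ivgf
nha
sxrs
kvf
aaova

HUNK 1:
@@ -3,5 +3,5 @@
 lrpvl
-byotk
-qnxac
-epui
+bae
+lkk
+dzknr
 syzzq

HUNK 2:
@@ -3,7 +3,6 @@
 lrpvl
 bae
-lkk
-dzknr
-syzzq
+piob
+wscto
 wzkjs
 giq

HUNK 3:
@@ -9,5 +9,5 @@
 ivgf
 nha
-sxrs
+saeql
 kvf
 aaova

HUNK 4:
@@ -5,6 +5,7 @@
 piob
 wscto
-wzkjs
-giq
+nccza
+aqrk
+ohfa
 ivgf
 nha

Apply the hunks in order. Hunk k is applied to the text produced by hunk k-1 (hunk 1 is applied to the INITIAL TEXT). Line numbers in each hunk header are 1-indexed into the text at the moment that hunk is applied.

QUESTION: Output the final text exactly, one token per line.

Answer: ztkw
cbeh
lrpvl
bae
piob
wscto
nccza
aqrk
ohfa
ivgf
nha
saeql
kvf
aaova

Derivation:
Hunk 1: at line 3 remove [byotk,qnxac,epui] add [bae,lkk,dzknr] -> 14 lines: ztkw cbeh lrpvl bae lkk dzknr syzzq wzkjs giq ivgf nha sxrs kvf aaova
Hunk 2: at line 3 remove [lkk,dzknr,syzzq] add [piob,wscto] -> 13 lines: ztkw cbeh lrpvl bae piob wscto wzkjs giq ivgf nha sxrs kvf aaova
Hunk 3: at line 9 remove [sxrs] add [saeql] -> 13 lines: ztkw cbeh lrpvl bae piob wscto wzkjs giq ivgf nha saeql kvf aaova
Hunk 4: at line 5 remove [wzkjs,giq] add [nccza,aqrk,ohfa] -> 14 lines: ztkw cbeh lrpvl bae piob wscto nccza aqrk ohfa ivgf nha saeql kvf aaova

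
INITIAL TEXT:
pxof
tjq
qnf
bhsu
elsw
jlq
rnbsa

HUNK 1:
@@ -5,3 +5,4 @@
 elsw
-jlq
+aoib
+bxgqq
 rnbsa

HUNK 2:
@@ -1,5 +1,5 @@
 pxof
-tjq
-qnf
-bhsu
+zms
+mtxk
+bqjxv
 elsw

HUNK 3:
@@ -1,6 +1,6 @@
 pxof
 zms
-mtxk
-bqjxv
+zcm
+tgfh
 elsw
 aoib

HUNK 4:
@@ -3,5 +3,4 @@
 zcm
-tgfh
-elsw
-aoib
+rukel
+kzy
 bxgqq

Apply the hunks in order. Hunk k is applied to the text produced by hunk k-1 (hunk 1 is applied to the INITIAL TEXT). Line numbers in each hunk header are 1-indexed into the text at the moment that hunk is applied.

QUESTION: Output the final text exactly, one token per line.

Answer: pxof
zms
zcm
rukel
kzy
bxgqq
rnbsa

Derivation:
Hunk 1: at line 5 remove [jlq] add [aoib,bxgqq] -> 8 lines: pxof tjq qnf bhsu elsw aoib bxgqq rnbsa
Hunk 2: at line 1 remove [tjq,qnf,bhsu] add [zms,mtxk,bqjxv] -> 8 lines: pxof zms mtxk bqjxv elsw aoib bxgqq rnbsa
Hunk 3: at line 1 remove [mtxk,bqjxv] add [zcm,tgfh] -> 8 lines: pxof zms zcm tgfh elsw aoib bxgqq rnbsa
Hunk 4: at line 3 remove [tgfh,elsw,aoib] add [rukel,kzy] -> 7 lines: pxof zms zcm rukel kzy bxgqq rnbsa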